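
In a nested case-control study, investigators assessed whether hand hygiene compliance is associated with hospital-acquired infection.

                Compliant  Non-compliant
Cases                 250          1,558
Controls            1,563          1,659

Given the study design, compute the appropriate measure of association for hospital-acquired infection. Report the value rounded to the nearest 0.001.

0.170

Reading the table with exposure as columns: a = 250 (Compliant, case), b = 1563 (Compliant, non-case), c = 1558 (Non-compliant, case), d = 1659.
This is a nested case-control study: participants were sampled on outcome status, so risks in the source population cannot be estimated directly — relative risk is not valid here. The odds ratio is the appropriate measure.
OR = (a·d)/(b·c) = (250 × 1659) / (1563 × 1558) = 414750 / 2435154 = 0.17032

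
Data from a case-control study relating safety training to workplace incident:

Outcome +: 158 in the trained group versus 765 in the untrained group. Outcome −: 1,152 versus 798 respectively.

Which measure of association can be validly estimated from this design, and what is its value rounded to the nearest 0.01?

From the description: a = 158, b = 1152, c = 765, d = 798.
This is a case-control study: participants were sampled on outcome status, so risks in the source population cannot be estimated directly — relative risk is not valid here. The odds ratio is the appropriate measure.
OR = (a·d)/(b·c) = (158 × 798) / (1152 × 765) = 126084 / 881280 = 0.14307

0.14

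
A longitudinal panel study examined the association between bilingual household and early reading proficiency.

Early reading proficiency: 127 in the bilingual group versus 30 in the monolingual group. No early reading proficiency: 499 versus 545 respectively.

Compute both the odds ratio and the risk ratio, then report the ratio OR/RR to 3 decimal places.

From the description: a = 127, b = 499, c = 30, d = 545.
OR = (127·545)/(499·30) = 69215/14970 = 4.62358
Risk in exposed = 127/626 = 0.20288; risk in unexposed = 30/575 = 0.05217; RR = 3.88845
OR/RR = 4.62358 / 3.88845 = 1.18906
The outcome is not rare, so the OR lies further from 1 than the RR.

1.189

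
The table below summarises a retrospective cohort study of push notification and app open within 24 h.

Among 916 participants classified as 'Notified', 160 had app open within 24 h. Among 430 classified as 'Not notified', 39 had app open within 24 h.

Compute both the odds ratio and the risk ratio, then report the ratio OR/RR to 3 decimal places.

From the description: a = 160, b = 756, c = 39, d = 391.
OR = (160·391)/(756·39) = 62560/29484 = 2.12183
Risk in exposed = 160/916 = 0.17467; risk in unexposed = 39/430 = 0.09070; RR = 1.92588
OR/RR = 2.12183 / 1.92588 = 1.10175
The outcome is not rare, so the OR lies further from 1 than the RR.

1.102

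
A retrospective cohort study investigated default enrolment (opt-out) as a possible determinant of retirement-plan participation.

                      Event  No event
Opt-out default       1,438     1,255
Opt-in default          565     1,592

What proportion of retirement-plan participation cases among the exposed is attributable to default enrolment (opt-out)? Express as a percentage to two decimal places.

50.95

Cells: a = 1438, b = 1255, c = 565, d = 1592.
Risk in exposed = 1438/2693 = 0.53398; risk in unexposed = 565/2157 = 0.26194.
RR = 0.53398/0.26194 = 2.03856
AR% = (RR − 1)/RR × 100 = (2.03856 − 1)/2.03856 × 100 = 50.9458%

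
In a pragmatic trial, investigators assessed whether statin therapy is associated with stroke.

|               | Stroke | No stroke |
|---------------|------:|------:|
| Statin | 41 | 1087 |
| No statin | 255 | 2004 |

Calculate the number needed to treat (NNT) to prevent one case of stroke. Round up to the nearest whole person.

Risk in treated group = 41/1128 = 0.03635; risk in control = 255/2259 = 0.11288.
Absolute risk reduction = 0.11288 − 0.03635 = 0.07653
NNT = 1 / ARR = 1 / 0.07653 = 13.066 → round up → 14

14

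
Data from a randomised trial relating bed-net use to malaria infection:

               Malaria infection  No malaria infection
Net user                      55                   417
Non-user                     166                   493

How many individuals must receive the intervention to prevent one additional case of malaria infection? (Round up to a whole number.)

Risk in treated group = 55/472 = 0.11653; risk in control = 166/659 = 0.25190.
Absolute risk reduction = 0.25190 − 0.11653 = 0.13537
NNT = 1 / ARR = 1 / 0.13537 = 7.387 → round up → 8

8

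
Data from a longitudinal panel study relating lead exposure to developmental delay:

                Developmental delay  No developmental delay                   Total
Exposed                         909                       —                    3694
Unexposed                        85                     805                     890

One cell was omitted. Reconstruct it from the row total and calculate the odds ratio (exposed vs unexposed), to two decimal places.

The missing cell is in the exposed row: 3694 − 909 = 2785.
So a = 909, b = 2785, c = 85, d = 805.
OR = (a·d)/(b·c) = (909 × 805) / (2785 × 85) = 731745 / 236725 = 3.09112

3.09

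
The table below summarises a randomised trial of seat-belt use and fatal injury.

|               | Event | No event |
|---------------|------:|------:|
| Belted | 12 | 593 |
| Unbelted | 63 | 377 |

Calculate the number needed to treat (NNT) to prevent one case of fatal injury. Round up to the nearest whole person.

Risk in treated group = 12/605 = 0.01983; risk in control = 63/440 = 0.14318.
Absolute risk reduction = 0.14318 − 0.01983 = 0.12335
NNT = 1 / ARR = 1 / 0.12335 = 8.107 → round up → 9

9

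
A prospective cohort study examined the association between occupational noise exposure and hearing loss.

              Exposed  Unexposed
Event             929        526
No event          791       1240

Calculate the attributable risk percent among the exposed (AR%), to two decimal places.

44.85

Reading the table with exposure as columns: a = 929 (Exposed, case), b = 791 (Exposed, non-case), c = 526 (Unexposed, case), d = 1240.
Risk in exposed = 929/1720 = 0.54012; risk in unexposed = 526/1766 = 0.29785.
RR = 0.54012/0.29785 = 1.81339
AR% = (RR − 1)/RR × 100 = (1.81339 − 1)/1.81339 × 100 = 44.8548%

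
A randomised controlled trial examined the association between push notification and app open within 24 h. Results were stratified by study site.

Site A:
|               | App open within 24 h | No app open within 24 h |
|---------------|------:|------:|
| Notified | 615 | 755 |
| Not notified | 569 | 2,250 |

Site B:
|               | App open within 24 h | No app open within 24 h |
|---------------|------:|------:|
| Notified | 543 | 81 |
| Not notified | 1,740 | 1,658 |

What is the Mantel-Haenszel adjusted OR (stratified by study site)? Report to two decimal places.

4.03

OR_MH = Σ(aᵢdᵢ/nᵢ) / Σ(bᵢcᵢ/nᵢ), where nᵢ is the stratum total.
Stratum 1 (Site A): n = 4189; a·d/n = 615·2250/4189 = 330.3294; b·c/n = 755·569/4189 = 102.5531
Stratum 2 (Site B): n = 4022; a·d/n = 543·1658/4022 = 223.8424; b·c/n = 81·1740/4022 = 35.0423
OR_MH = (330.3294 + 223.8424) / (102.5531 + 35.0423) = 554.1718 / 137.5954 = 4.02755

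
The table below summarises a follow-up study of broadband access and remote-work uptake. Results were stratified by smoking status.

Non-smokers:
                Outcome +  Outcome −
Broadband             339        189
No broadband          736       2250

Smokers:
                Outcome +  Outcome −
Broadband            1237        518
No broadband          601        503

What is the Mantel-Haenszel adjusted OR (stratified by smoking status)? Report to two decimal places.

2.93

OR_MH = Σ(aᵢdᵢ/nᵢ) / Σ(bᵢcᵢ/nᵢ), where nᵢ is the stratum total.
Stratum 1 (Non-smokers): n = 3514; a·d/n = 339·2250/3514 = 217.0603; b·c/n = 189·736/3514 = 39.5857
Stratum 2 (Smokers): n = 2859; a·d/n = 1237·503/2859 = 217.6324; b·c/n = 518·601/2859 = 108.8905
OR_MH = (217.0603 + 217.6324) / (39.5857 + 108.8905) = 434.6927 / 148.4762 = 2.92769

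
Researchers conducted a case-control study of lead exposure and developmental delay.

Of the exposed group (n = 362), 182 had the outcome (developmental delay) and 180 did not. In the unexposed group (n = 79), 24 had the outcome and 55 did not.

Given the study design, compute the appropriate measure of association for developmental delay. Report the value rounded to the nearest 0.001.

From the description: a = 182, b = 180, c = 24, d = 55.
This is a case-control study: participants were sampled on outcome status, so risks in the source population cannot be estimated directly — relative risk is not valid here. The odds ratio is the appropriate measure.
OR = (a·d)/(b·c) = (182 × 55) / (180 × 24) = 10010 / 4320 = 2.31713

2.317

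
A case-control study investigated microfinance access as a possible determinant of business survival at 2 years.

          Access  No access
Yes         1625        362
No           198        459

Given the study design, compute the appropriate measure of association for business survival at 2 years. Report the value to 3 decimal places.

10.406

Reading the table with exposure as columns: a = 1625 (Access, case), b = 198 (Access, non-case), c = 362 (No access, case), d = 459.
This is a case-control study: participants were sampled on outcome status, so risks in the source population cannot be estimated directly — relative risk is not valid here. The odds ratio is the appropriate measure.
OR = (a·d)/(b·c) = (1625 × 459) / (198 × 362) = 745875 / 71676 = 10.40620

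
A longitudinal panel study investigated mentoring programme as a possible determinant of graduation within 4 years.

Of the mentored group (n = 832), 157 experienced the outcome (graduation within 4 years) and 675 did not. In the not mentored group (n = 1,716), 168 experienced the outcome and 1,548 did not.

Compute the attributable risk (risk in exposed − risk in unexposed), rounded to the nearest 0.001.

From the description: a = 157, b = 675, c = 168, d = 1548.
Risk in exposed = 157/832 = 0.188702; risk in unexposed = 168/1716 = 0.097902.
Risk difference = 0.188702 − 0.097902 = 0.090800

0.091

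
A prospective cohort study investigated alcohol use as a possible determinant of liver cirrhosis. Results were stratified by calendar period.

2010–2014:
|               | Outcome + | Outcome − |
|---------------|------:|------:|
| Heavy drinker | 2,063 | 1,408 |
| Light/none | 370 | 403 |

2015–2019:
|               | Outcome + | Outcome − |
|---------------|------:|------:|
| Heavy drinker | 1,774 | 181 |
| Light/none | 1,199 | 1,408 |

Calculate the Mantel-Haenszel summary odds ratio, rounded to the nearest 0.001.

OR_MH = Σ(aᵢdᵢ/nᵢ) / Σ(bᵢcᵢ/nᵢ), where nᵢ is the stratum total.
Stratum 1 (2010–2014): n = 4244; a·d/n = 2063·403/4244 = 195.8975; b·c/n = 1408·370/4244 = 122.7521
Stratum 2 (2015–2019): n = 4562; a·d/n = 1774·1408/4562 = 547.5213; b·c/n = 181·1199/4562 = 47.5710
OR_MH = (195.8975 + 547.5213) / (122.7521 + 47.5710) = 743.4188 / 170.3231 = 4.36475

4.365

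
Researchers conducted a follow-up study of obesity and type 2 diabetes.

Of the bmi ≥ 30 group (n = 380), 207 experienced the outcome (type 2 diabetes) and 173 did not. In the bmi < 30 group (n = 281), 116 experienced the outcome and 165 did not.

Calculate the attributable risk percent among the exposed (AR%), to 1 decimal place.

24.2

From the description: a = 207, b = 173, c = 116, d = 165.
Risk in exposed = 207/380 = 0.54474; risk in unexposed = 116/281 = 0.41281.
RR = 0.54474/0.41281 = 1.31958
AR% = (RR − 1)/RR × 100 = (1.31958 − 1)/1.31958 × 100 = 24.2182%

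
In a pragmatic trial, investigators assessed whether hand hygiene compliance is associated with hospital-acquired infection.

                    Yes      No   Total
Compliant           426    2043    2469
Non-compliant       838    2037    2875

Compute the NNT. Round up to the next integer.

9

Risk in treated group = 426/2469 = 0.17254; risk in control = 838/2875 = 0.29148.
Absolute risk reduction = 0.29148 − 0.17254 = 0.11894
NNT = 1 / ARR = 1 / 0.11894 = 8.408 → round up → 9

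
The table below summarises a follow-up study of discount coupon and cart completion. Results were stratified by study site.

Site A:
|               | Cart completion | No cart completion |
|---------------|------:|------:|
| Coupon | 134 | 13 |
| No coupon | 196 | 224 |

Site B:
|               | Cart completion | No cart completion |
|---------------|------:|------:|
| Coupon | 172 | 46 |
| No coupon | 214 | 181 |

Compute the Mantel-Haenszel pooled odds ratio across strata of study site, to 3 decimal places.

5.047

OR_MH = Σ(aᵢdᵢ/nᵢ) / Σ(bᵢcᵢ/nᵢ), where nᵢ is the stratum total.
Stratum 1 (Site A): n = 567; a·d/n = 134·224/567 = 52.9383; b·c/n = 13·196/567 = 4.4938
Stratum 2 (Site B): n = 613; a·d/n = 172·181/613 = 50.7863; b·c/n = 46·214/613 = 16.0587
OR_MH = (52.9383 + 50.7863) / (4.4938 + 16.0587) = 103.7246 / 20.5526 = 5.04680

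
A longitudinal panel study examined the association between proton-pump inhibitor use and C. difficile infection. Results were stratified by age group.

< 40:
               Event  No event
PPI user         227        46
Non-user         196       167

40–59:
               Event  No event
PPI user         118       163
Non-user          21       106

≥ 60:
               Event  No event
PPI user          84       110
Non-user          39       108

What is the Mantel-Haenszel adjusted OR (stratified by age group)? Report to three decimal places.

3.325

OR_MH = Σ(aᵢdᵢ/nᵢ) / Σ(bᵢcᵢ/nᵢ), where nᵢ is the stratum total.
Stratum 1 (< 40): n = 636; a·d/n = 227·167/636 = 59.6053; b·c/n = 46·196/636 = 14.1761
Stratum 2 (40–59): n = 408; a·d/n = 118·106/408 = 30.6569; b·c/n = 163·21/408 = 8.3897
Stratum 3 (≥ 60): n = 341; a·d/n = 84·108/341 = 26.6041; b·c/n = 110·39/341 = 12.5806
OR_MH = (59.6053 + 30.6569 + 26.6041) / (14.1761 + 8.3897 + 12.5806) = 116.8663 / 35.1465 = 3.32512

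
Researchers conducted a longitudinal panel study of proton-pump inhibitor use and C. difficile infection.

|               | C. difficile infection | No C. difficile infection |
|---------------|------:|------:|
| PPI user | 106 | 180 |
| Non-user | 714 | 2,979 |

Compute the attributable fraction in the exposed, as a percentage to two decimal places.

47.84

Cells: a = 106, b = 180, c = 714, d = 2979.
Risk in exposed = 106/286 = 0.37063; risk in unexposed = 714/3693 = 0.19334.
RR = 0.37063/0.19334 = 1.91699
AR% = (RR − 1)/RR × 100 = (1.91699 − 1)/1.91699 × 100 = 47.8350%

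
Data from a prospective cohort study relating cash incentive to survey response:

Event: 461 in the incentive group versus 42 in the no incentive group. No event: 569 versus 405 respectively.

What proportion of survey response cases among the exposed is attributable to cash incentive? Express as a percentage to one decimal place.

79.0

From the description: a = 461, b = 569, c = 42, d = 405.
Risk in exposed = 461/1030 = 0.44757; risk in unexposed = 42/447 = 0.09396.
RR = 0.44757/0.09396 = 4.76345
AR% = (RR − 1)/RR × 100 = (4.76345 − 1)/4.76345 × 100 = 79.0068%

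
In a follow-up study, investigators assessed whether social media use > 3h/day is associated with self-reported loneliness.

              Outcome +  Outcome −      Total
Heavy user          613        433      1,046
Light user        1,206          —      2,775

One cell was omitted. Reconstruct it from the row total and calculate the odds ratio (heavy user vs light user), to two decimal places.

The missing cell is in the unexposed row: 2775 − 1206 = 1569.
So a = 613, b = 433, c = 1206, d = 1569.
OR = (a·d)/(b·c) = (613 × 1569) / (433 × 1206) = 961797 / 522198 = 1.84182

1.84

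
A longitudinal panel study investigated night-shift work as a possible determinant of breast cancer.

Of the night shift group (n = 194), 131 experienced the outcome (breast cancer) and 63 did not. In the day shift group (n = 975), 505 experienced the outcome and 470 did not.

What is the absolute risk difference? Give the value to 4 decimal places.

From the description: a = 131, b = 63, c = 505, d = 470.
Risk in exposed = 131/194 = 0.675258; risk in unexposed = 505/975 = 0.517949.
Risk difference = 0.675258 − 0.517949 = 0.157309

0.1573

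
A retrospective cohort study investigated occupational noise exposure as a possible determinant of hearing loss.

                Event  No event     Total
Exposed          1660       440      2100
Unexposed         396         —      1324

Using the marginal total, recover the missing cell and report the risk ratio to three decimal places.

2.643

The missing cell is in the unexposed row: 1324 − 396 = 928.
So a = 1660, b = 440, c = 396, d = 928.
RR = [a/(a+b)] / [c/(c+d)] = (1660/2100) / (396/1324) = 0.79048/0.29909 = 2.64291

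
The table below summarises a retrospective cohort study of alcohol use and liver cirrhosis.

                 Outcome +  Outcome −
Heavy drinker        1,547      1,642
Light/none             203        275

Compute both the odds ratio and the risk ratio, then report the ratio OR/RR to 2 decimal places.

Cells: a = 1547, b = 1642, c = 203, d = 275.
OR = (1547·275)/(1642·203) = 425425/333326 = 1.27630
Risk in exposed = 1547/3189 = 0.48511; risk in unexposed = 203/478 = 0.42469; RR = 1.14227
OR/RR = 1.27630 / 1.14227 = 1.11734
The outcome is not rare, so the OR lies further from 1 than the RR.

1.12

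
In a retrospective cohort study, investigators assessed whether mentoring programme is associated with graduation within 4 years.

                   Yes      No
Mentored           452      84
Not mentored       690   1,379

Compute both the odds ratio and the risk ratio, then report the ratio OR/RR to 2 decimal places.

Cells: a = 452, b = 84, c = 690, d = 1379.
OR = (452·1379)/(84·690) = 623308/57960 = 10.75411
Risk in exposed = 452/536 = 0.84328; risk in unexposed = 690/2069 = 0.33349; RR = 2.52863
OR/RR = 10.75411 / 2.52863 = 4.25294
The outcome is not rare, so the OR lies further from 1 than the RR.

4.25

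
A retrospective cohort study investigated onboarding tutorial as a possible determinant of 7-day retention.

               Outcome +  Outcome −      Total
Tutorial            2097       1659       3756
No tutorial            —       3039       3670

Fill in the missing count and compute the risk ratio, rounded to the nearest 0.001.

3.247

The missing cell is in the unexposed row: 3670 − 3039 = 631.
So a = 2097, b = 1659, c = 631, d = 3039.
RR = [a/(a+b)] / [c/(c+d)] = (2097/3756) / (631/3670) = 0.55831/0.17193 = 3.24720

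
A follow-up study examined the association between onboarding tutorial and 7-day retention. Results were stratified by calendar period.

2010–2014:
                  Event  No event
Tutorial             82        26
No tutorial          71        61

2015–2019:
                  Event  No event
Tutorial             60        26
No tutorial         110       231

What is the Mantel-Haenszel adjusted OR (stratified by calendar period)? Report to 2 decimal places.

3.70

OR_MH = Σ(aᵢdᵢ/nᵢ) / Σ(bᵢcᵢ/nᵢ), where nᵢ is the stratum total.
Stratum 1 (2010–2014): n = 240; a·d/n = 82·61/240 = 20.8417; b·c/n = 26·71/240 = 7.6917
Stratum 2 (2015–2019): n = 427; a·d/n = 60·231/427 = 32.4590; b·c/n = 26·110/427 = 6.6979
OR_MH = (20.8417 + 32.4590) / (7.6917 + 6.6979) = 53.3007 / 14.3896 = 3.70412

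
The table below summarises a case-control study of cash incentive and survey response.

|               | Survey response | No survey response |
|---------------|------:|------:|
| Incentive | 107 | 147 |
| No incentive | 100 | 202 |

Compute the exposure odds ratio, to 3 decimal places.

1.470

Cells: a = 107, b = 147, c = 100, d = 202.
OR = (a·d)/(b·c) = (107 × 202) / (147 × 100) = 21614 / 14700 = 1.47034
The odds of survey response are about 1.47 times as high in the incentive group.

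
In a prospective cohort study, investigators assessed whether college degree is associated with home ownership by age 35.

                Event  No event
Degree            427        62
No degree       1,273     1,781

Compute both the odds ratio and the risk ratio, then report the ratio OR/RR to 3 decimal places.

Cells: a = 427, b = 62, c = 1273, d = 1781.
OR = (427·1781)/(62·1273) = 760487/78926 = 9.63544
Risk in exposed = 427/489 = 0.87321; risk in unexposed = 1273/3054 = 0.41683; RR = 2.09488
OR/RR = 9.63544 / 2.09488 = 4.59952
The outcome is not rare, so the OR lies further from 1 than the RR.

4.600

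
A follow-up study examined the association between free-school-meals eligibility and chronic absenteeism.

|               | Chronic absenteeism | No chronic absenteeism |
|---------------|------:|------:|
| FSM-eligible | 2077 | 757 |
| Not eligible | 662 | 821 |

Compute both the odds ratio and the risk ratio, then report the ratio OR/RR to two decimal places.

2.07

Cells: a = 2077, b = 757, c = 662, d = 821.
OR = (2077·821)/(757·662) = 1705217/501134 = 3.40272
Risk in exposed = 2077/2834 = 0.73289; risk in unexposed = 662/1483 = 0.44639; RR = 1.64180
OR/RR = 3.40272 / 1.64180 = 2.07255
The outcome is not rare, so the OR lies further from 1 than the RR.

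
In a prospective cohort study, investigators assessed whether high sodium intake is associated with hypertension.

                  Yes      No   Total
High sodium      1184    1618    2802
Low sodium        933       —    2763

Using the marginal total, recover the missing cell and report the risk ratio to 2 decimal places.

1.25

The missing cell is in the unexposed row: 2763 − 933 = 1830.
So a = 1184, b = 1618, c = 933, d = 1830.
RR = [a/(a+b)] / [c/(c+d)] = (1184/2802) / (933/2763) = 0.42256/0.33768 = 1.25136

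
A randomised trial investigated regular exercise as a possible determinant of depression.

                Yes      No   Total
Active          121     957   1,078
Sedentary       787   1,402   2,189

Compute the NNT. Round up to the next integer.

Risk in treated group = 121/1078 = 0.11224; risk in control = 787/2189 = 0.35952.
Absolute risk reduction = 0.35952 − 0.11224 = 0.24728
NNT = 1 / ARR = 1 / 0.24728 = 4.044 → round up → 5

5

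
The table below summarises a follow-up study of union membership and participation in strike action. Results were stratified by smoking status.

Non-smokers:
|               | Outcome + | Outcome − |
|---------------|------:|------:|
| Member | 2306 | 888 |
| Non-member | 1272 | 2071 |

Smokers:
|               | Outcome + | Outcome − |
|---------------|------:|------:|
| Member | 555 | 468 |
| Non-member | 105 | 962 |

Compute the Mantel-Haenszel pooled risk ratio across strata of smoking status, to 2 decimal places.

RR_MH = Σ(aᵢ·n₀ᵢ/nᵢ) / Σ(cᵢ·n₁ᵢ/nᵢ), with n₁ᵢ = aᵢ+bᵢ (exposed), n₀ᵢ = cᵢ+dᵢ (unexposed), nᵢ = n₁ᵢ+n₀ᵢ.
Stratum 1 (Non-smokers): n₁ = 3194, n₀ = 3343, n = 6537; a·n₀/n = 2306·3343/6537 = 1179.2807; c·n₁/n = 1272·3194/6537 = 621.5034
Stratum 2 (Smokers): n₁ = 1023, n₀ = 1067, n = 2090; a·n₀/n = 555·1067/2090 = 283.3421; c·n₁/n = 105·1023/2090 = 51.3947
RR_MH = (1179.2807 + 283.3421) / (621.5034 + 51.3947) = 1462.6228 / 672.8982 = 2.17362

2.17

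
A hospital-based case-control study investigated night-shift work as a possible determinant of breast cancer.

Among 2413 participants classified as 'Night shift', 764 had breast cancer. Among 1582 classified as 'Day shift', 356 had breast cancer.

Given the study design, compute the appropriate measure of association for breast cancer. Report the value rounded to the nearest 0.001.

1.596

From the description: a = 764, b = 1649, c = 356, d = 1226.
This is a hospital-based case-control study: participants were sampled on outcome status, so risks in the source population cannot be estimated directly — relative risk is not valid here. The odds ratio is the appropriate measure.
OR = (a·d)/(b·c) = (764 × 1226) / (1649 × 356) = 936664 / 587044 = 1.59556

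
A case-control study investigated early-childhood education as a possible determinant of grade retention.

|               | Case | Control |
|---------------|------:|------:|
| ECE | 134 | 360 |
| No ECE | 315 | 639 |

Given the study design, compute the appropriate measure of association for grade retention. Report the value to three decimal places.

0.755

Cells: a = 134, b = 360, c = 315, d = 639.
This is a case-control study: participants were sampled on outcome status, so risks in the source population cannot be estimated directly — relative risk is not valid here. The odds ratio is the appropriate measure.
OR = (a·d)/(b·c) = (134 × 639) / (360 × 315) = 85626 / 113400 = 0.75508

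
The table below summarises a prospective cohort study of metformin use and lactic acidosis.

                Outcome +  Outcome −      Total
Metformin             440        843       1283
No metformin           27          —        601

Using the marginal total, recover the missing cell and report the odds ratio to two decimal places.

The missing cell is in the unexposed row: 601 − 27 = 574.
So a = 440, b = 843, c = 27, d = 574.
OR = (a·d)/(b·c) = (440 × 574) / (843 × 27) = 252560 / 22761 = 11.09617

11.10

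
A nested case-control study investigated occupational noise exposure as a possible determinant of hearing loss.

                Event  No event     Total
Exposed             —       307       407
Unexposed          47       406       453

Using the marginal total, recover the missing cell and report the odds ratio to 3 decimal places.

2.814

The missing cell is in the exposed row: 407 − 307 = 100.
So a = 100, b = 307, c = 47, d = 406.
OR = (a·d)/(b·c) = (100 × 406) / (307 × 47) = 40600 / 14429 = 2.81378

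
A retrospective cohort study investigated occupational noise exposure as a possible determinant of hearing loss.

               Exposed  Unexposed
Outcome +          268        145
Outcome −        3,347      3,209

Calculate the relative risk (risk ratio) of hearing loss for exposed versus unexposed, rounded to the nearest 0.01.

1.71

Reading the table with exposure as columns: a = 268 (Exposed, case), b = 3347 (Exposed, non-case), c = 145 (Unexposed, case), d = 3209.
Risk in exposed = 268/3615 = 0.07414; risk in unexposed = 145/3354 = 0.04323.
RR = 0.07414 / 0.04323 = 1.71483
The risk among the exposed is 1.71 times that among the unexposed.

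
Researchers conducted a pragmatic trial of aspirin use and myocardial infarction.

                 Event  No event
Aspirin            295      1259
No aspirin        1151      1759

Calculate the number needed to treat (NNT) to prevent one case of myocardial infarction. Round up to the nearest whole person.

Risk in treated group = 295/1554 = 0.18983; risk in control = 1151/2910 = 0.39553.
Absolute risk reduction = 0.39553 − 0.18983 = 0.20570
NNT = 1 / ARR = 1 / 0.20570 = 4.861 → round up → 5

5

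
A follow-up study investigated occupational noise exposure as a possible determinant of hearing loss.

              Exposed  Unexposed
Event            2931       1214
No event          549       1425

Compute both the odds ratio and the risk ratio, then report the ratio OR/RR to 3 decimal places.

3.423

Reading the table with exposure as columns: a = 2931 (Exposed, case), b = 549 (Exposed, non-case), c = 1214 (Unexposed, case), d = 1425.
OR = (2931·1425)/(549·1214) = 4176675/666486 = 6.26671
Risk in exposed = 2931/3480 = 0.84224; risk in unexposed = 1214/2639 = 0.46002; RR = 1.83087
OR/RR = 6.26671 / 1.83087 = 3.42281
The outcome is not rare, so the OR lies further from 1 than the RR.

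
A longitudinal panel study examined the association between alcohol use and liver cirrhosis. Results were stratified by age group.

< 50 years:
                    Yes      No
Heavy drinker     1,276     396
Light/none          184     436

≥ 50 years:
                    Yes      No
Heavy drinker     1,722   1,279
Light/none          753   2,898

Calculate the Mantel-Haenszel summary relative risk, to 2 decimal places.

RR_MH = Σ(aᵢ·n₀ᵢ/nᵢ) / Σ(cᵢ·n₁ᵢ/nᵢ), with n₁ᵢ = aᵢ+bᵢ (exposed), n₀ᵢ = cᵢ+dᵢ (unexposed), nᵢ = n₁ᵢ+n₀ᵢ.
Stratum 1 (< 50 years): n₁ = 1672, n₀ = 620, n = 2292; a·n₀/n = 1276·620/2292 = 345.1658; c·n₁/n = 184·1672/2292 = 134.2269
Stratum 2 (≥ 50 years): n₁ = 3001, n₀ = 3651, n = 6652; a·n₀/n = 1722·3651/6652 = 945.1326; c·n₁/n = 753·3001/6652 = 339.7103
RR_MH = (345.1658 + 945.1326) / (134.2269 + 339.7103) = 1290.2984 / 473.9372 = 2.72251

2.72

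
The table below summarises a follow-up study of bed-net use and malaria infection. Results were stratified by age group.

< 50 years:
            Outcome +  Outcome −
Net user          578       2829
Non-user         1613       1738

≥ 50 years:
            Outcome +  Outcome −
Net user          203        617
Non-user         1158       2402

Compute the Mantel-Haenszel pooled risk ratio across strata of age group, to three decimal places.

0.438

RR_MH = Σ(aᵢ·n₀ᵢ/nᵢ) / Σ(cᵢ·n₁ᵢ/nᵢ), with n₁ᵢ = aᵢ+bᵢ (exposed), n₀ᵢ = cᵢ+dᵢ (unexposed), nᵢ = n₁ᵢ+n₀ᵢ.
Stratum 1 (< 50 years): n₁ = 3407, n₀ = 3351, n = 6758; a·n₀/n = 578·3351/6758 = 286.6052; c·n₁/n = 1613·3407/6758 = 813.1830
Stratum 2 (≥ 50 years): n₁ = 820, n₀ = 3560, n = 4380; a·n₀/n = 203·3560/4380 = 164.9954; c·n₁/n = 1158·820/4380 = 216.7945
RR_MH = (286.6052 + 164.9954) / (813.1830 + 216.7945) = 451.6006 / 1029.9776 = 0.43846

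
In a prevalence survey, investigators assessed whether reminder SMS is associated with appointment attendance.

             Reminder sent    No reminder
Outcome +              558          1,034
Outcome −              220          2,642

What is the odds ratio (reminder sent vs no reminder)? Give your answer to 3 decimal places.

6.481

Reading the table with exposure as columns: a = 558 (Reminder sent, case), b = 220 (Reminder sent, non-case), c = 1034 (No reminder, case), d = 2642.
OR = (a·d)/(b·c) = (558 × 2642) / (220 × 1034) = 1474236 / 227480 = 6.48073
The odds of appointment attendance are about 6.48 times as high in the reminder sent group.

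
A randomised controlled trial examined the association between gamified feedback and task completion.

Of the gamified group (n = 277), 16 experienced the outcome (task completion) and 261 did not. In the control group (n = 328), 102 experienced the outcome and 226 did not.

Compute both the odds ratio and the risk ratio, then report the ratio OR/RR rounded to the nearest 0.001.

From the description: a = 16, b = 261, c = 102, d = 226.
OR = (16·226)/(261·102) = 3616/26622 = 0.13583
Risk in exposed = 16/277 = 0.05776; risk in unexposed = 102/328 = 0.31098; RR = 0.18574
OR/RR = 0.13583 / 0.18574 = 0.73126
The outcome is not rare, so the OR lies further from 1 than the RR.

0.731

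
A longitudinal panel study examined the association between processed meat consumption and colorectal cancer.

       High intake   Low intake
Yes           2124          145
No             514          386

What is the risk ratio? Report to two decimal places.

2.95

Reading the table with exposure as columns: a = 2124 (High intake, case), b = 514 (High intake, non-case), c = 145 (Low intake, case), d = 386.
Risk in exposed = 2124/2638 = 0.80516; risk in unexposed = 145/531 = 0.27307.
RR = 0.80516 / 0.27307 = 2.94853
The risk among the exposed is 2.95 times that among the unexposed.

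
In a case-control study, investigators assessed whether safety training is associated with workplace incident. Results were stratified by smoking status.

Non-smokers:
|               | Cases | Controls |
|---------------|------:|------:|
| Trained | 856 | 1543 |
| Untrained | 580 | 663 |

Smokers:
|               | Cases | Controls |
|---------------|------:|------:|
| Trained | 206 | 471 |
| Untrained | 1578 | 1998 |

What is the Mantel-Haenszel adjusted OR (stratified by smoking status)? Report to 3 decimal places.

0.601

OR_MH = Σ(aᵢdᵢ/nᵢ) / Σ(bᵢcᵢ/nᵢ), where nᵢ is the stratum total.
Stratum 1 (Non-smokers): n = 3642; a·d/n = 856·663/3642 = 155.8287; b·c/n = 1543·580/3642 = 245.7276
Stratum 2 (Smokers): n = 4253; a·d/n = 206·1998/4253 = 96.7759; b·c/n = 471·1578/4253 = 174.7562
OR_MH = (155.8287 + 96.7759) / (245.7276 + 174.7562) = 252.6046 / 420.4838 = 0.60075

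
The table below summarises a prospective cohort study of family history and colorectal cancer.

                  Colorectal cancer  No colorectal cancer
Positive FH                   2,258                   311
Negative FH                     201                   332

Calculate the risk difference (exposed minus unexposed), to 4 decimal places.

0.5018

Cells: a = 2258, b = 311, c = 201, d = 332.
Risk in exposed = 2258/2569 = 0.878941; risk in unexposed = 201/533 = 0.377111.
Risk difference = 0.878941 − 0.377111 = 0.501831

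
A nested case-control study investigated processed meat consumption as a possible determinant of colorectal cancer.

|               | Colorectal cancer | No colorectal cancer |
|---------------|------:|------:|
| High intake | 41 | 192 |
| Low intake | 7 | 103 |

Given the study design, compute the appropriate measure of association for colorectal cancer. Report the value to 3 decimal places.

3.142

Cells: a = 41, b = 192, c = 7, d = 103.
This is a nested case-control study: participants were sampled on outcome status, so risks in the source population cannot be estimated directly — relative risk is not valid here. The odds ratio is the appropriate measure.
OR = (a·d)/(b·c) = (41 × 103) / (192 × 7) = 4223 / 1344 = 3.14211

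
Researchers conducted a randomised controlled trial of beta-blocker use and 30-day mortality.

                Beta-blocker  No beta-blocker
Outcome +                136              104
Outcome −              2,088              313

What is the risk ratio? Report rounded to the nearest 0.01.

0.25

Reading the table with exposure as columns: a = 136 (Beta-blocker, case), b = 2088 (Beta-blocker, non-case), c = 104 (No beta-blocker, case), d = 313.
Risk in exposed = 136/2224 = 0.06115; risk in unexposed = 104/417 = 0.24940.
RR = 0.06115 / 0.24940 = 0.24519
The risk is 75% lower among the exposed than among the unexposed.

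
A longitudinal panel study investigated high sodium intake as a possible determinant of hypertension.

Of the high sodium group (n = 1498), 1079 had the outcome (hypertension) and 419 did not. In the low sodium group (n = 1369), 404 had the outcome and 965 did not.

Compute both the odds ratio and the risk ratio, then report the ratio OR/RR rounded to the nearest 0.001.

2.520

From the description: a = 1079, b = 419, c = 404, d = 965.
OR = (1079·965)/(419·404) = 1041235/169276 = 6.15111
Risk in exposed = 1079/1498 = 0.72029; risk in unexposed = 404/1369 = 0.29511; RR = 2.44080
OR/RR = 6.15111 / 2.44080 = 2.52012
The outcome is not rare, so the OR lies further from 1 than the RR.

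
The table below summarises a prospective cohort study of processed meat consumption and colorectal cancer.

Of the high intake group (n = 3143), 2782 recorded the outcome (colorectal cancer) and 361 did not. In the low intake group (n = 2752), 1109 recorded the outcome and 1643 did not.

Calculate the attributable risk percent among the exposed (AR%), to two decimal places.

54.47

From the description: a = 2782, b = 361, c = 1109, d = 1643.
Risk in exposed = 2782/3143 = 0.88514; risk in unexposed = 1109/2752 = 0.40298.
RR = 0.88514/0.40298 = 2.19649
AR% = (RR − 1)/RR × 100 = (2.19649 − 1)/2.19649 × 100 = 54.4729%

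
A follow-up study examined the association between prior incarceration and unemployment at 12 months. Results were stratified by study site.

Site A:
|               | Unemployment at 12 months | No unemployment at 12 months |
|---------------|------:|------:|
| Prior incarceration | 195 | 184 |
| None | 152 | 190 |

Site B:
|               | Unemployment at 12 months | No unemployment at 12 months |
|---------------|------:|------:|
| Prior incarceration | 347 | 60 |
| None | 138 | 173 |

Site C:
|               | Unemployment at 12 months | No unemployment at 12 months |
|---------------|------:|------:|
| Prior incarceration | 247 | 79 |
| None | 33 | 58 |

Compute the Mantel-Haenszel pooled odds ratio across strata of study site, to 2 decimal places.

2.99

OR_MH = Σ(aᵢdᵢ/nᵢ) / Σ(bᵢcᵢ/nᵢ), where nᵢ is the stratum total.
Stratum 1 (Site A): n = 721; a·d/n = 195·190/721 = 51.3870; b·c/n = 184·152/721 = 38.7906
Stratum 2 (Site B): n = 718; a·d/n = 347·173/718 = 83.6086; b·c/n = 60·138/718 = 11.5320
Stratum 3 (Site C): n = 417; a·d/n = 247·58/417 = 34.3549; b·c/n = 79·33/417 = 6.2518
OR_MH = (51.3870 + 83.6086 + 34.3549) / (38.7906 + 11.5320 + 6.2518) = 169.3505 / 56.5744 = 2.99341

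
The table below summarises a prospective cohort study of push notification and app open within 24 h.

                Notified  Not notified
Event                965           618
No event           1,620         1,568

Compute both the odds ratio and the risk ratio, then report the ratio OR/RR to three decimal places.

1.145

Reading the table with exposure as columns: a = 965 (Notified, case), b = 1620 (Notified, non-case), c = 618 (Not notified, case), d = 1568.
OR = (965·1568)/(1620·618) = 1513120/1001160 = 1.51137
Risk in exposed = 965/2585 = 0.37331; risk in unexposed = 618/2186 = 0.28271; RR = 1.32047
OR/RR = 1.51137 / 1.32047 = 1.14457
The outcome is not rare, so the OR lies further from 1 than the RR.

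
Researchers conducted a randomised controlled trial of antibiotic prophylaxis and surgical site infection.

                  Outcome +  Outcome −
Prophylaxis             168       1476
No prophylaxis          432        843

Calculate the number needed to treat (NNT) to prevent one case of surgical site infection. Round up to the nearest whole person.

Risk in treated group = 168/1644 = 0.10219; risk in control = 432/1275 = 0.33882.
Absolute risk reduction = 0.33882 − 0.10219 = 0.23663
NNT = 1 / ARR = 1 / 0.23663 = 4.226 → round up → 5

5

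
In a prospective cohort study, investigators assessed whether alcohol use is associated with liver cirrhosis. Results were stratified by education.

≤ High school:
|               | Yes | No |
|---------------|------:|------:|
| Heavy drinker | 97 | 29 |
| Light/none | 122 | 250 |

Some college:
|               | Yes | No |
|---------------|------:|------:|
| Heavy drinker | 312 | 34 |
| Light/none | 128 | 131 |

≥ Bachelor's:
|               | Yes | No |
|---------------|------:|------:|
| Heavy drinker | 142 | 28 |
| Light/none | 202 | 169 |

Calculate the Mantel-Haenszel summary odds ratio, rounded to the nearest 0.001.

6.489

OR_MH = Σ(aᵢdᵢ/nᵢ) / Σ(bᵢcᵢ/nᵢ), where nᵢ is the stratum total.
Stratum 1 (≤ High school): n = 498; a·d/n = 97·250/498 = 48.6948; b·c/n = 29·122/498 = 7.1044
Stratum 2 (Some college): n = 605; a·d/n = 312·131/605 = 67.5570; b·c/n = 34·128/605 = 7.1934
Stratum 3 (≥ Bachelor's): n = 541; a·d/n = 142·169/541 = 44.3586; b·c/n = 28·202/541 = 10.4547
OR_MH = (48.6948 + 67.5570 + 44.3586) / (7.1044 + 7.1934 + 10.4547) = 160.6104 / 24.7525 = 6.48865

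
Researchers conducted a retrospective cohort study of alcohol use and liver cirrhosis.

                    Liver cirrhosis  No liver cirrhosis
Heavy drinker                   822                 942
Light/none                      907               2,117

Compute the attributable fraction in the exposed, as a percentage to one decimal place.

35.6

Cells: a = 822, b = 942, c = 907, d = 2117.
Risk in exposed = 822/1764 = 0.46599; risk in unexposed = 907/3024 = 0.29993.
RR = 0.46599/0.29993 = 1.55363
AR% = (RR − 1)/RR × 100 = (1.55363 − 1)/1.55363 × 100 = 35.6346%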